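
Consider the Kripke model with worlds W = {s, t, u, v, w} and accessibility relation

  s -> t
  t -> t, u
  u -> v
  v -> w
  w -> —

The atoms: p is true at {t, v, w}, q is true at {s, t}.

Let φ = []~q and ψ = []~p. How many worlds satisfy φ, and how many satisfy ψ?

3 and 1

For []~q:
s: successors {t}; ~q there: t:F. ✗
t: successors {t, u}; ~q there: t:F, u:T. ✗
u: successors {v}; ~q there: v:T. ✓
v: successors {w}; ~q there: w:T. ✓
w: no successors, so []~q holds vacuously. ✓
— 3 worlds.
For []~p:
s: successors {t}; ~p there: t:F. ✗
t: successors {t, u}; ~p there: t:F, u:T. ✗
u: successors {v}; ~p there: v:F. ✗
v: successors {w}; ~p there: w:F. ✗
w: no successors, so []~p holds vacuously. ✓
— 1 world.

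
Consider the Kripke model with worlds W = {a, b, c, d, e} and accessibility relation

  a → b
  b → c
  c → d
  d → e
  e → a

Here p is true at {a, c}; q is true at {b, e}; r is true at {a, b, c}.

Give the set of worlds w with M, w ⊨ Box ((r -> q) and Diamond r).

a: successors {b}; (r -> q) and Diamond r there: b:T. ✓
b: successors {c}; (r -> q) and Diamond r there: c:F. ✗
c: successors {d}; (r -> q) and Diamond r there: d:F. ✗
d: successors {e}; (r -> q) and Diamond r there: e:T. ✓
e: successors {a}; (r -> q) and Diamond r there: a:F. ✗

{a, d}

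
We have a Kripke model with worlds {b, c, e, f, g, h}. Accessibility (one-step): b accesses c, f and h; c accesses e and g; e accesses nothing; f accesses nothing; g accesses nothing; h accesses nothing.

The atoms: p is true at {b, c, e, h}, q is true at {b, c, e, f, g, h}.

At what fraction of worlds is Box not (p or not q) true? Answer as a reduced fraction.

2/3

b: successors {c, f, h}; not (p or not q) there: c:F, f:T, h:F. ✗
c: successors {e, g}; not (p or not q) there: e:F, g:T. ✗
e: no successors, so Box not (p or not q) holds vacuously. ✓
f: no successors, so Box not (p or not q) holds vacuously. ✓
g: no successors, so Box not (p or not q) holds vacuously. ✓
h: no successors, so Box not (p or not q) holds vacuously. ✓
That's 4 of 6 worlds, so 4/6 = 2/3.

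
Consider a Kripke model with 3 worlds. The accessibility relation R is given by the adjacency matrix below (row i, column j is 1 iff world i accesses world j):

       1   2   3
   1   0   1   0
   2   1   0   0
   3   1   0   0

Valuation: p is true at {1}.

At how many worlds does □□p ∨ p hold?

1

1: □□p is T, p is T. ✓
2: □□p is F, p is F. ✗
3: □□p is F, p is F. ✗
Satisfying worlds: {1}.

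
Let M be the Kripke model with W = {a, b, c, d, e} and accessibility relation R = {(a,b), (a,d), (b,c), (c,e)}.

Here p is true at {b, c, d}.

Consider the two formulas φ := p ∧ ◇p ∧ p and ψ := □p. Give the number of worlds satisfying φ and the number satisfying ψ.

For p ∧ ◇p ∧ p:
a: p is F, ◇p ∧ p is F. ✗
b: p is T, ◇p ∧ p is T. ✓
c: p is T, ◇p ∧ p is F. ✗
d: p is T, ◇p ∧ p is F. ✗
e: p is F, ◇p ∧ p is F. ✗
— 1 world.
For □p:
a: successors {b, d}; p there: b:T, d:T. ✓
b: successors {c}; p there: c:T. ✓
c: successors {e}; p there: e:F. ✗
d: no successors, so □p holds vacuously. ✓
e: no successors, so □p holds vacuously. ✓
— 4 worlds.

1 and 4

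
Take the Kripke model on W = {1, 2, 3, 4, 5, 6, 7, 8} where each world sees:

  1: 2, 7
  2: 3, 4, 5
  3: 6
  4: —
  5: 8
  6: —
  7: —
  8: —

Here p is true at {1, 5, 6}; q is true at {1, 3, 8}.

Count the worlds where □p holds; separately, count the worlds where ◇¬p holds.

For □p:
1: successors {2, 7}; p there: 2:F, 7:F. ✗
2: successors {3, 4, 5}; p there: 3:F, 4:F, 5:T. ✗
3: successors {6}; p there: 6:T. ✓
4: no successors, so □p holds vacuously. ✓
5: successors {8}; p there: 8:F. ✗
6: no successors, so □p holds vacuously. ✓
7: no successors, so □p holds vacuously. ✓
8: no successors, so □p holds vacuously. ✓
— 5 worlds.
For ◇¬p:
1: successors {2, 7}; ¬p there: 2:T, 7:T. ✓
2: successors {3, 4, 5}; ¬p there: 3:T, 4:T, 5:F. ✓
3: successors {6}; ¬p there: 6:F. ✗
4: no successors, so ◇¬p fails. ✗
5: successors {8}; ¬p there: 8:T. ✓
6: no successors, so ◇¬p fails. ✗
7: no successors, so ◇¬p fails. ✗
8: no successors, so ◇¬p fails. ✗
— 3 worlds.

5 and 3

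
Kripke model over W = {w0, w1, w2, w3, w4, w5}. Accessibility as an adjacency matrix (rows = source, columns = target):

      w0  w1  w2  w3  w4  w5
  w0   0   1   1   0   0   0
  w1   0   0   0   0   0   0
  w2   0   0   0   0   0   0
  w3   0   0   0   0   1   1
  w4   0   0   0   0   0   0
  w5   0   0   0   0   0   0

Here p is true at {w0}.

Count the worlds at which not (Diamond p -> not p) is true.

w0: Diamond p -> not p is T. ✗
w1: Diamond p -> not p is T. ✗
w2: Diamond p -> not p is T. ✗
w3: Diamond p -> not p is T. ✗
w4: Diamond p -> not p is T. ✗
w5: Diamond p -> not p is T. ✗
Satisfying worlds: ∅.

0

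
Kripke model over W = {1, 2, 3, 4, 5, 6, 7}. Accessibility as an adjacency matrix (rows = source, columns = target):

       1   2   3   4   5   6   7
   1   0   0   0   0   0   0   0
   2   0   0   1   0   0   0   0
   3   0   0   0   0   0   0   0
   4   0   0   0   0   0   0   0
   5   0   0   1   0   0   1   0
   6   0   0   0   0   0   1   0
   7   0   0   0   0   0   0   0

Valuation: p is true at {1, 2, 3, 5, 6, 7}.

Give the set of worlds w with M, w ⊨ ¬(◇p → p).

∅

1: ◇p → p is T. ✗
2: ◇p → p is T. ✗
3: ◇p → p is T. ✗
4: ◇p → p is T. ✗
5: ◇p → p is T. ✗
6: ◇p → p is T. ✗
7: ◇p → p is T. ✗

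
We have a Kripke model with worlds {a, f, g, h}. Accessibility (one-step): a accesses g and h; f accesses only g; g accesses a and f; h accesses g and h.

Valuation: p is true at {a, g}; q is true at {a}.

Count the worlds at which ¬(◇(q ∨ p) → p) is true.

2

a: ◇(q ∨ p) → p is T. ✗
f: ◇(q ∨ p) → p is F. ✓
g: ◇(q ∨ p) → p is T. ✗
h: ◇(q ∨ p) → p is F. ✓
Satisfying worlds: {f, h}.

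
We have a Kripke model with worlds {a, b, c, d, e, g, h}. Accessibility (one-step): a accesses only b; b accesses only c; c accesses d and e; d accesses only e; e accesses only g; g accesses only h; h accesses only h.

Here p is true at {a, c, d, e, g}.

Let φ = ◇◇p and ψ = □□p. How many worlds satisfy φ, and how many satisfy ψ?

4 and 4

For ◇◇p:
a: successors {b}; ◇p there: b:T. ✓
b: successors {c}; ◇p there: c:T. ✓
c: successors {d, e}; ◇p there: d:T, e:T. ✓
d: successors {e}; ◇p there: e:T. ✓
e: successors {g}; ◇p there: g:F. ✗
g: successors {h}; ◇p there: h:F. ✗
h: successors {h}; ◇p there: h:F. ✗
— 4 worlds.
For □□p:
a: successors {b}; □p there: b:T. ✓
b: successors {c}; □p there: c:T. ✓
c: successors {d, e}; □p there: d:T, e:T. ✓
d: successors {e}; □p there: e:T. ✓
e: successors {g}; □p there: g:F. ✗
g: successors {h}; □p there: h:F. ✗
h: successors {h}; □p there: h:F. ✗
— 4 worlds.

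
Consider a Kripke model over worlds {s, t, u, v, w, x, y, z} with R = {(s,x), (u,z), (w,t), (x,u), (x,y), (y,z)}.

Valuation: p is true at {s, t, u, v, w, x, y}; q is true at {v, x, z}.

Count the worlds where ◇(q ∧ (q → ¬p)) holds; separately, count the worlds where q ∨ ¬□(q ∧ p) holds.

For ◇(q ∧ (q → ¬p)):
s: successors {x}; q ∧ (q → ¬p) there: x:F. ✗
t: no successors, so ◇(q ∧ (q → ¬p)) fails. ✗
u: successors {z}; q ∧ (q → ¬p) there: z:T. ✓
v: no successors, so ◇(q ∧ (q → ¬p)) fails. ✗
w: successors {t}; q ∧ (q → ¬p) there: t:F. ✗
x: successors {u, y}; q ∧ (q → ¬p) there: u:F, y:F. ✗
y: successors {z}; q ∧ (q → ¬p) there: z:T. ✓
z: no successors, so ◇(q ∧ (q → ¬p)) fails. ✗
— 2 worlds.
For q ∨ ¬□(q ∧ p):
s: q is F, ¬□(q ∧ p) is F. ✗
t: q is F, ¬□(q ∧ p) is F. ✗
u: q is F, ¬□(q ∧ p) is T. ✓
v: q is T, ¬□(q ∧ p) is F. ✓
w: q is F, ¬□(q ∧ p) is T. ✓
x: q is T, ¬□(q ∧ p) is T. ✓
y: q is F, ¬□(q ∧ p) is T. ✓
z: q is T, ¬□(q ∧ p) is F. ✓
— 6 worlds.

2 and 6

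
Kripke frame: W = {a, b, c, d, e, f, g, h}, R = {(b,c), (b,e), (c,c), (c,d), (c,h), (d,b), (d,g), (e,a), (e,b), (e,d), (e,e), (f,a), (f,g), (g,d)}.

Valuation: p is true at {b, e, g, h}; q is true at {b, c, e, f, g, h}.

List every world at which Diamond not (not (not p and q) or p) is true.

a: no successors, so Diamond not (not (not p and q) or p) fails. ✗
b: successors {c, e}; not (not (not p and q) or p) there: c:T, e:F. ✓
c: successors {c, d, h}; not (not (not p and q) or p) there: c:T, d:F, h:F. ✓
d: successors {b, g}; not (not (not p and q) or p) there: b:F, g:F. ✗
e: successors {a, b, d, e}; not (not (not p and q) or p) there: a:F, b:F, d:F, e:F. ✗
f: successors {a, g}; not (not (not p and q) or p) there: a:F, g:F. ✗
g: successors {d}; not (not (not p and q) or p) there: d:F. ✗
h: no successors, so Diamond not (not (not p and q) or p) fails. ✗

{b, c}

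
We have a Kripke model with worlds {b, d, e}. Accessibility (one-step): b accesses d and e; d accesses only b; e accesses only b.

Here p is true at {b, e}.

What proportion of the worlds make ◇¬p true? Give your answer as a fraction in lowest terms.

b: successors {d, e}; ¬p there: d:T, e:F. ✓
d: successors {b}; ¬p there: b:F. ✗
e: successors {b}; ¬p there: b:F. ✗
That's 1 of 3 worlds, so 1/3.

1/3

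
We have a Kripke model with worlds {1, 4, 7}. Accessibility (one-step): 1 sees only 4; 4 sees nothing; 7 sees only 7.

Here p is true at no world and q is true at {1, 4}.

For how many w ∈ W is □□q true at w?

2

1: successors {4}; □q there: 4:T. ✓
4: no successors, so □□q holds vacuously. ✓
7: successors {7}; □q there: 7:F. ✗
Satisfying worlds: {1, 4}.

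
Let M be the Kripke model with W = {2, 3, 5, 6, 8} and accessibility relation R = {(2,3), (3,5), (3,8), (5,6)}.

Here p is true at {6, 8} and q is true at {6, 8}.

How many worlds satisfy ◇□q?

2

2: successors {3}; □q there: 3:F. ✗
3: successors {5, 8}; □q there: 5:T, 8:T. ✓
5: successors {6}; □q there: 6:T. ✓
6: no successors, so ◇□q fails. ✗
8: no successors, so ◇□q fails. ✗
Satisfying worlds: {3, 5}.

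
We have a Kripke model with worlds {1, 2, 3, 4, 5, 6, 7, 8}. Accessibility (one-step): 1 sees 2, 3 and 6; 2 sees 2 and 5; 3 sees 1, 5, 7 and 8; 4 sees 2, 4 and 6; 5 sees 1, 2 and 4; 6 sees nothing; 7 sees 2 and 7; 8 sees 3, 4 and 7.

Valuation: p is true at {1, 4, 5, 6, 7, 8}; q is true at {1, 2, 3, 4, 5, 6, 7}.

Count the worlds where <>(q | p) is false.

1

1: successors {2, 3, 6}; q | p there: 2:T, 3:T, 6:T. ✓
2: successors {2, 5}; q | p there: 2:T, 5:T. ✓
3: successors {1, 5, 7, 8}; q | p there: 1:T, 5:T, 7:T, 8:T. ✓
4: successors {2, 4, 6}; q | p there: 2:T, 4:T, 6:T. ✓
5: successors {1, 2, 4}; q | p there: 1:T, 2:T, 4:T. ✓
6: no successors, so <>(q | p) fails. ✗
7: successors {2, 7}; q | p there: 2:T, 7:T. ✓
8: successors {3, 4, 7}; q | p there: 3:T, 4:T, 7:T. ✓
Satisfying worlds: {1, 2, 3, 4, 5, 7, 8}.
So <>(q | p) fails at the other 1 world.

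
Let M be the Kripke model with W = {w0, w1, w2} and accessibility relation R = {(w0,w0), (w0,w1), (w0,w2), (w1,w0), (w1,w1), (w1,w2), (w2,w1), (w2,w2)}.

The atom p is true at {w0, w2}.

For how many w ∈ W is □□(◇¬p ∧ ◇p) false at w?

w0: successors {w0, w1, w2}; □(◇¬p ∧ ◇p) there: w0:T, w1:T, w2:T. ✓
w1: successors {w0, w1, w2}; □(◇¬p ∧ ◇p) there: w0:T, w1:T, w2:T. ✓
w2: successors {w1, w2}; □(◇¬p ∧ ◇p) there: w1:T, w2:T. ✓
Satisfying worlds: {w0, w1, w2}.
So □□(◇¬p ∧ ◇p) fails at the other 0 worlds.

0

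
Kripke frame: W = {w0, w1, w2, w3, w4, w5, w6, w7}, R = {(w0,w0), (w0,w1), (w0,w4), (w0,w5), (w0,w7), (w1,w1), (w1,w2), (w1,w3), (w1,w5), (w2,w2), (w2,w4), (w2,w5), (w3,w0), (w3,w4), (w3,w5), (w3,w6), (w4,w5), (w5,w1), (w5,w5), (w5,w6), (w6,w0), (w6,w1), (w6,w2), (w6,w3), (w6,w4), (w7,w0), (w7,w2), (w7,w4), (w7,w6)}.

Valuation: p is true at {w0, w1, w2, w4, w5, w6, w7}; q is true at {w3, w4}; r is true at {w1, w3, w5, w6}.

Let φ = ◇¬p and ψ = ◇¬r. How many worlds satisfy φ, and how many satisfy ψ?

2 and 6

For ◇¬p:
w0: successors {w0, w1, w4, w5, w7}; ¬p there: w0:F, w1:F, w4:F, w5:F, w7:F. ✗
w1: successors {w1, w2, w3, w5}; ¬p there: w1:F, w2:F, w3:T, w5:F. ✓
w2: successors {w2, w4, w5}; ¬p there: w2:F, w4:F, w5:F. ✗
w3: successors {w0, w4, w5, w6}; ¬p there: w0:F, w4:F, w5:F, w6:F. ✗
w4: successors {w5}; ¬p there: w5:F. ✗
w5: successors {w1, w5, w6}; ¬p there: w1:F, w5:F, w6:F. ✗
w6: successors {w0, w1, w2, w3, w4}; ¬p there: w0:F, w1:F, w2:F, w3:T, w4:F. ✓
w7: successors {w0, w2, w4, w6}; ¬p there: w0:F, w2:F, w4:F, w6:F. ✗
— 2 worlds.
For ◇¬r:
w0: successors {w0, w1, w4, w5, w7}; ¬r there: w0:T, w1:F, w4:T, w5:F, w7:T. ✓
w1: successors {w1, w2, w3, w5}; ¬r there: w1:F, w2:T, w3:F, w5:F. ✓
w2: successors {w2, w4, w5}; ¬r there: w2:T, w4:T, w5:F. ✓
w3: successors {w0, w4, w5, w6}; ¬r there: w0:T, w4:T, w5:F, w6:F. ✓
w4: successors {w5}; ¬r there: w5:F. ✗
w5: successors {w1, w5, w6}; ¬r there: w1:F, w5:F, w6:F. ✗
w6: successors {w0, w1, w2, w3, w4}; ¬r there: w0:T, w1:F, w2:T, w3:F, w4:T. ✓
w7: successors {w0, w2, w4, w6}; ¬r there: w0:T, w2:T, w4:T, w6:F. ✓
— 6 worlds.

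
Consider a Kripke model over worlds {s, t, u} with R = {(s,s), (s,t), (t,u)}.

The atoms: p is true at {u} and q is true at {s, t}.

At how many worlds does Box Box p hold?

s: successors {s, t}; Box p there: s:F, t:T. ✗
t: successors {u}; Box p there: u:T. ✓
u: no successors, so Box Box p holds vacuously. ✓
Satisfying worlds: {t, u}.

2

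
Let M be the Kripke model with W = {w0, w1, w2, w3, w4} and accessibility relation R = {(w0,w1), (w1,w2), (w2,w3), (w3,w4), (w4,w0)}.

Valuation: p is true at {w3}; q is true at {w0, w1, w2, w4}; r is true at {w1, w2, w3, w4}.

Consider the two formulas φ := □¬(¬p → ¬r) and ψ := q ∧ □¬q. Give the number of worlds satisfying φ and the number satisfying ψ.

3 and 1

For □¬(¬p → ¬r):
w0: successors {w1}; ¬(¬p → ¬r) there: w1:T. ✓
w1: successors {w2}; ¬(¬p → ¬r) there: w2:T. ✓
w2: successors {w3}; ¬(¬p → ¬r) there: w3:F. ✗
w3: successors {w4}; ¬(¬p → ¬r) there: w4:T. ✓
w4: successors {w0}; ¬(¬p → ¬r) there: w0:F. ✗
— 3 worlds.
For q ∧ □¬q:
w0: q is T, □¬q is F. ✗
w1: q is T, □¬q is F. ✗
w2: q is T, □¬q is T. ✓
w3: q is F, □¬q is F. ✗
w4: q is T, □¬q is F. ✗
— 1 world.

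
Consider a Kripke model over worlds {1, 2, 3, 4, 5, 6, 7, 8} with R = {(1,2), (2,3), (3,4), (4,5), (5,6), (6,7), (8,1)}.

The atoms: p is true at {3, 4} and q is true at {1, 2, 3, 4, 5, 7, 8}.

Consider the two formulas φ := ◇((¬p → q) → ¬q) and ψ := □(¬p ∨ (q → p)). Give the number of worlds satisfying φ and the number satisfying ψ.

1 and 8

For ◇((¬p → q) → ¬q):
1: successors {2}; (¬p → q) → ¬q there: 2:F. ✗
2: successors {3}; (¬p → q) → ¬q there: 3:F. ✗
3: successors {4}; (¬p → q) → ¬q there: 4:F. ✗
4: successors {5}; (¬p → q) → ¬q there: 5:F. ✗
5: successors {6}; (¬p → q) → ¬q there: 6:T. ✓
6: successors {7}; (¬p → q) → ¬q there: 7:F. ✗
7: no successors, so ◇((¬p → q) → ¬q) fails. ✗
8: successors {1}; (¬p → q) → ¬q there: 1:F. ✗
— 1 world.
For □(¬p ∨ (q → p)):
1: successors {2}; ¬p ∨ (q → p) there: 2:T. ✓
2: successors {3}; ¬p ∨ (q → p) there: 3:T. ✓
3: successors {4}; ¬p ∨ (q → p) there: 4:T. ✓
4: successors {5}; ¬p ∨ (q → p) there: 5:T. ✓
5: successors {6}; ¬p ∨ (q → p) there: 6:T. ✓
6: successors {7}; ¬p ∨ (q → p) there: 7:T. ✓
7: no successors, so □(¬p ∨ (q → p)) holds vacuously. ✓
8: successors {1}; ¬p ∨ (q → p) there: 1:T. ✓
— 8 worlds.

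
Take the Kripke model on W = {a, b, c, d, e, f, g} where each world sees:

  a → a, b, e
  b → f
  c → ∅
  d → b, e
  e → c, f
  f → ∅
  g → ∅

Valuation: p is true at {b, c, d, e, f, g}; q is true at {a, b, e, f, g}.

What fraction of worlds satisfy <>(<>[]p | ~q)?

3/7

a: successors {a, b, e}; <>[]p | ~q there: a:T, b:T, e:T. ✓
b: successors {f}; <>[]p | ~q there: f:F. ✗
c: no successors, so <>(<>[]p | ~q) fails. ✗
d: successors {b, e}; <>[]p | ~q there: b:T, e:T. ✓
e: successors {c, f}; <>[]p | ~q there: c:T, f:F. ✓
f: no successors, so <>(<>[]p | ~q) fails. ✗
g: no successors, so <>(<>[]p | ~q) fails. ✗
That's 3 of 7 worlds, so 3/7.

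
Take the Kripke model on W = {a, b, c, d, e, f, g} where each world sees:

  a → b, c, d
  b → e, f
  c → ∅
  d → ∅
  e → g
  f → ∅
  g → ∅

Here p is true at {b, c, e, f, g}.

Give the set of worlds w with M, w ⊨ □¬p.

{c, d, f, g}

a: successors {b, c, d}; ¬p there: b:F, c:F, d:T. ✗
b: successors {e, f}; ¬p there: e:F, f:F. ✗
c: no successors, so □¬p holds vacuously. ✓
d: no successors, so □¬p holds vacuously. ✓
e: successors {g}; ¬p there: g:F. ✗
f: no successors, so □¬p holds vacuously. ✓
g: no successors, so □¬p holds vacuously. ✓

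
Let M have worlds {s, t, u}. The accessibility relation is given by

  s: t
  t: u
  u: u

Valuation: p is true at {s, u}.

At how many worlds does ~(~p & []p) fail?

1

s: ~p & []p is F. ✓
t: ~p & []p is T. ✗
u: ~p & []p is F. ✓
Satisfying worlds: {s, u}.
So ~(~p & []p) fails at the other 1 world.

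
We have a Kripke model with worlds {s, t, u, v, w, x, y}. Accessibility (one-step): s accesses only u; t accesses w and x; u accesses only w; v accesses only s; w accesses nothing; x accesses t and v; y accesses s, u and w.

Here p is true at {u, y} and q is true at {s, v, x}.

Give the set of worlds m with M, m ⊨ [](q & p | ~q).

s: successors {u}; q & p | ~q there: u:T. ✓
t: successors {w, x}; q & p | ~q there: w:T, x:F. ✗
u: successors {w}; q & p | ~q there: w:T. ✓
v: successors {s}; q & p | ~q there: s:F. ✗
w: no successors, so [](q & p | ~q) holds vacuously. ✓
x: successors {t, v}; q & p | ~q there: t:T, v:F. ✗
y: successors {s, u, w}; q & p | ~q there: s:F, u:T, w:T. ✗

{s, u, w}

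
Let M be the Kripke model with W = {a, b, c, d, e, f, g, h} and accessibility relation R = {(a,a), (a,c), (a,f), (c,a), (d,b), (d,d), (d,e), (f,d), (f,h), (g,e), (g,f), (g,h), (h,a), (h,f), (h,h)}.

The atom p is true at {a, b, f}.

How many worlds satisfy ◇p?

5

a: successors {a, c, f}; p there: a:T, c:F, f:T. ✓
b: no successors, so ◇p fails. ✗
c: successors {a}; p there: a:T. ✓
d: successors {b, d, e}; p there: b:T, d:F, e:F. ✓
e: no successors, so ◇p fails. ✗
f: successors {d, h}; p there: d:F, h:F. ✗
g: successors {e, f, h}; p there: e:F, f:T, h:F. ✓
h: successors {a, f, h}; p there: a:T, f:T, h:F. ✓
Satisfying worlds: {a, c, d, g, h}.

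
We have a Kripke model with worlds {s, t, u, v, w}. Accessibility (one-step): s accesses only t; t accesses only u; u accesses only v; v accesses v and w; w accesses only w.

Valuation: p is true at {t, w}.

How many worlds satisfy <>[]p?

2

s: successors {t}; []p there: t:F. ✗
t: successors {u}; []p there: u:F. ✗
u: successors {v}; []p there: v:F. ✗
v: successors {v, w}; []p there: v:F, w:T. ✓
w: successors {w}; []p there: w:T. ✓
Satisfying worlds: {v, w}.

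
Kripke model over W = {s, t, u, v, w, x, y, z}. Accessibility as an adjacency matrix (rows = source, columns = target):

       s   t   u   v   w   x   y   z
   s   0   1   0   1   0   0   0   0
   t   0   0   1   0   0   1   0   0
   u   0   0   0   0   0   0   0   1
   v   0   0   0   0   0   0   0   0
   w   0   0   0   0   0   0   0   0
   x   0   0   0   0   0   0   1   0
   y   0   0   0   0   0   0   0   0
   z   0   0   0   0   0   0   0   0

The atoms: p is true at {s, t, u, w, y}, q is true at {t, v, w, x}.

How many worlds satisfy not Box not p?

s: Box not p is F. ✓
t: Box not p is F. ✓
u: Box not p is T. ✗
v: Box not p is T. ✗
w: Box not p is T. ✗
x: Box not p is F. ✓
y: Box not p is T. ✗
z: Box not p is T. ✗
Satisfying worlds: {s, t, x}.

3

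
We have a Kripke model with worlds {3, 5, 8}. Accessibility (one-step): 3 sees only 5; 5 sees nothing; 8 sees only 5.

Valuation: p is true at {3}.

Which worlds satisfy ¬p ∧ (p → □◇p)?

3: ¬p is F, p → □◇p is F. ✗
5: ¬p is T, p → □◇p is T. ✓
8: ¬p is T, p → □◇p is T. ✓

{5, 8}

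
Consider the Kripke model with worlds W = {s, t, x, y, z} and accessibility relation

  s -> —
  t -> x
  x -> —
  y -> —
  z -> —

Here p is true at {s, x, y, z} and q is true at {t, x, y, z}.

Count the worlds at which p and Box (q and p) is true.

4

s: p is T, Box (q and p) is T. ✓
t: p is F, Box (q and p) is T. ✗
x: p is T, Box (q and p) is T. ✓
y: p is T, Box (q and p) is T. ✓
z: p is T, Box (q and p) is T. ✓
Satisfying worlds: {s, x, y, z}.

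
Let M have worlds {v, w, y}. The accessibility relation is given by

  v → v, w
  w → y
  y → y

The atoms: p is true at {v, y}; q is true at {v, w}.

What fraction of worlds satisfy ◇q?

v: successors {v, w}; q there: v:T, w:T. ✓
w: successors {y}; q there: y:F. ✗
y: successors {y}; q there: y:F. ✗
That's 1 of 3 worlds, so 1/3.

1/3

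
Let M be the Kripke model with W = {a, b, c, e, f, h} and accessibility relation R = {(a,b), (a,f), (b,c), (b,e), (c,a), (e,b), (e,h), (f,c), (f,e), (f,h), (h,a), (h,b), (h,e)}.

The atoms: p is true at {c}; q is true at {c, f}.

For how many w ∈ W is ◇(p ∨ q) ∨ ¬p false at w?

a: ◇(p ∨ q) is T, ¬p is T. ✓
b: ◇(p ∨ q) is T, ¬p is T. ✓
c: ◇(p ∨ q) is F, ¬p is F. ✗
e: ◇(p ∨ q) is F, ¬p is T. ✓
f: ◇(p ∨ q) is T, ¬p is T. ✓
h: ◇(p ∨ q) is F, ¬p is T. ✓
Satisfying worlds: {a, b, e, f, h}.
So ◇(p ∨ q) ∨ ¬p fails at the other 1 world.

1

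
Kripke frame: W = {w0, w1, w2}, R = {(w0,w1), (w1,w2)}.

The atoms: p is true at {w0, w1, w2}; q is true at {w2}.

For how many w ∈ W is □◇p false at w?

w0: successors {w1}; ◇p there: w1:T. ✓
w1: successors {w2}; ◇p there: w2:F. ✗
w2: no successors, so □◇p holds vacuously. ✓
Satisfying worlds: {w0, w2}.
So □◇p fails at the other 1 world.

1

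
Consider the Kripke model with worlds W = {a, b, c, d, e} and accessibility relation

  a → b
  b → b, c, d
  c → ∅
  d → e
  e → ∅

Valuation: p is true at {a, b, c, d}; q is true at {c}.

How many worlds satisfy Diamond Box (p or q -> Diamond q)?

2

a: successors {b}; Box (p or q -> Diamond q) there: b:F. ✗
b: successors {b, c, d}; Box (p or q -> Diamond q) there: b:F, c:T, d:T. ✓
c: no successors, so Diamond Box (p or q -> Diamond q) fails. ✗
d: successors {e}; Box (p or q -> Diamond q) there: e:T. ✓
e: no successors, so Diamond Box (p or q -> Diamond q) fails. ✗
Satisfying worlds: {b, d}.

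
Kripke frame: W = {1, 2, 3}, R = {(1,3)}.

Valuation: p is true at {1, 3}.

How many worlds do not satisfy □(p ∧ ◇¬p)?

1

1: successors {3}; p ∧ ◇¬p there: 3:F. ✗
2: no successors, so □(p ∧ ◇¬p) holds vacuously. ✓
3: no successors, so □(p ∧ ◇¬p) holds vacuously. ✓
Satisfying worlds: {2, 3}.
So □(p ∧ ◇¬p) fails at the other 1 world.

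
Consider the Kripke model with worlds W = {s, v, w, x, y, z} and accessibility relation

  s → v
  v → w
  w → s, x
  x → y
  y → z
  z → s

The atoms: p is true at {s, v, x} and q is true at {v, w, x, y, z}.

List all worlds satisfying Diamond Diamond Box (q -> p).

{s, v, x, y}

s: successors {v}; Diamond Box (q -> p) there: v:T. ✓
v: successors {w}; Diamond Box (q -> p) there: w:T. ✓
w: successors {s, x}; Diamond Box (q -> p) there: s:F, x:F. ✗
x: successors {y}; Diamond Box (q -> p) there: y:T. ✓
y: successors {z}; Diamond Box (q -> p) there: z:T. ✓
z: successors {s}; Diamond Box (q -> p) there: s:F. ✗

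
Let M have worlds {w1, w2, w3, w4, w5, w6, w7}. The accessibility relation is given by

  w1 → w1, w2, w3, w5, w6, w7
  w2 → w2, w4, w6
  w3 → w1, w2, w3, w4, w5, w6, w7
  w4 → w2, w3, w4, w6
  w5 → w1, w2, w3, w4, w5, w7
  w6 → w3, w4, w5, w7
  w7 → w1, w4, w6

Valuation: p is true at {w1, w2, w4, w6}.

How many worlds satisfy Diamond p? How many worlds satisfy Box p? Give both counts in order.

For Diamond p:
w1: successors {w1, w2, w3, w5, w6, w7}; p there: w1:T, w2:T, w3:F, w5:F, w6:T, w7:F. ✓
w2: successors {w2, w4, w6}; p there: w2:T, w4:T, w6:T. ✓
w3: successors {w1, w2, w3, w4, w5, w6, w7}; p there: w1:T, w2:T, w3:F, w4:T, w5:F, w6:T, w7:F. ✓
w4: successors {w2, w3, w4, w6}; p there: w2:T, w3:F, w4:T, w6:T. ✓
w5: successors {w1, w2, w3, w4, w5, w7}; p there: w1:T, w2:T, w3:F, w4:T, w5:F, w7:F. ✓
w6: successors {w3, w4, w5, w7}; p there: w3:F, w4:T, w5:F, w7:F. ✓
w7: successors {w1, w4, w6}; p there: w1:T, w4:T, w6:T. ✓
— 7 worlds.
For Box p:
w1: successors {w1, w2, w3, w5, w6, w7}; p there: w1:T, w2:T, w3:F, w5:F, w6:T, w7:F. ✗
w2: successors {w2, w4, w6}; p there: w2:T, w4:T, w6:T. ✓
w3: successors {w1, w2, w3, w4, w5, w6, w7}; p there: w1:T, w2:T, w3:F, w4:T, w5:F, w6:T, w7:F. ✗
w4: successors {w2, w3, w4, w6}; p there: w2:T, w3:F, w4:T, w6:T. ✗
w5: successors {w1, w2, w3, w4, w5, w7}; p there: w1:T, w2:T, w3:F, w4:T, w5:F, w7:F. ✗
w6: successors {w3, w4, w5, w7}; p there: w3:F, w4:T, w5:F, w7:F. ✗
w7: successors {w1, w4, w6}; p there: w1:T, w4:T, w6:T. ✓
— 2 worlds.

7 and 2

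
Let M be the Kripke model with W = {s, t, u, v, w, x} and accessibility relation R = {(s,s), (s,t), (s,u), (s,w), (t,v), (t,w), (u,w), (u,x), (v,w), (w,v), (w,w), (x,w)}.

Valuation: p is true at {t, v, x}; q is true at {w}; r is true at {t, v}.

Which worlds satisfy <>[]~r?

s: successors {s, t, u, w}; []~r there: s:F, t:F, u:T, w:F. ✓
t: successors {v, w}; []~r there: v:T, w:F. ✓
u: successors {w, x}; []~r there: w:F, x:T. ✓
v: successors {w}; []~r there: w:F. ✗
w: successors {v, w}; []~r there: v:T, w:F. ✓
x: successors {w}; []~r there: w:F. ✗

{s, t, u, w}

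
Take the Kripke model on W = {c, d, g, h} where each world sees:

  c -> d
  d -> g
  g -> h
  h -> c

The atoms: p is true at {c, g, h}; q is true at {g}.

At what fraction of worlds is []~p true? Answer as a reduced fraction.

c: successors {d}; ~p there: d:T. ✓
d: successors {g}; ~p there: g:F. ✗
g: successors {h}; ~p there: h:F. ✗
h: successors {c}; ~p there: c:F. ✗
That's 1 of 4 worlds, so 1/4.

1/4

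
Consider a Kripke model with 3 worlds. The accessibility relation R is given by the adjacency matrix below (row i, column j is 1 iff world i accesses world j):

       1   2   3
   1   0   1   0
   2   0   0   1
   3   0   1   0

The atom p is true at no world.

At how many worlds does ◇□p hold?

0

1: successors {2}; □p there: 2:F. ✗
2: successors {3}; □p there: 3:F. ✗
3: successors {2}; □p there: 2:F. ✗
Satisfying worlds: ∅.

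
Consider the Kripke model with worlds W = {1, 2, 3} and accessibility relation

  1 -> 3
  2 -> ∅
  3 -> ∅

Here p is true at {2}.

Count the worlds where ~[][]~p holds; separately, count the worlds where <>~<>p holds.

For ~[][]~p:
1: [][]~p is T. ✗
2: [][]~p is T. ✗
3: [][]~p is T. ✗
— 0 worlds.
For <>~<>p:
1: successors {3}; ~<>p there: 3:T. ✓
2: no successors, so <>~<>p fails. ✗
3: no successors, so <>~<>p fails. ✗
— 1 world.

0 and 1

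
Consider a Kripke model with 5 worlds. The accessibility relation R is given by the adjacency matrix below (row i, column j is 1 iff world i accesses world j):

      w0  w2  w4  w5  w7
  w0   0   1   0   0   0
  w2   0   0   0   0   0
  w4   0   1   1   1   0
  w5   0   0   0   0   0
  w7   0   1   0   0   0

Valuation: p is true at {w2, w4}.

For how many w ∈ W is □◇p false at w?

w0: successors {w2}; ◇p there: w2:F. ✗
w2: no successors, so □◇p holds vacuously. ✓
w4: successors {w2, w4, w5}; ◇p there: w2:F, w4:T, w5:F. ✗
w5: no successors, so □◇p holds vacuously. ✓
w7: successors {w2}; ◇p there: w2:F. ✗
Satisfying worlds: {w2, w5}.
So □◇p fails at the other 3 worlds.

3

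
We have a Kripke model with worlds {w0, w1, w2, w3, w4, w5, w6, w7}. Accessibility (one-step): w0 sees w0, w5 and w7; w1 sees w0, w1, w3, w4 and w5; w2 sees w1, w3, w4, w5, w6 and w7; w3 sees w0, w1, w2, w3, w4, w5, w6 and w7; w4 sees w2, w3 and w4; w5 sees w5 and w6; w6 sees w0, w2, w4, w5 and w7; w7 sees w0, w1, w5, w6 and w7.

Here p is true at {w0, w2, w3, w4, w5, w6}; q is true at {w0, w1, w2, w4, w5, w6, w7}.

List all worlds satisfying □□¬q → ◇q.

w0: □□¬q is F, ◇q is T. ✓
w1: □□¬q is F, ◇q is T. ✓
w2: □□¬q is F, ◇q is T. ✓
w3: □□¬q is F, ◇q is T. ✓
w4: □□¬q is F, ◇q is T. ✓
w5: □□¬q is F, ◇q is T. ✓
w6: □□¬q is F, ◇q is T. ✓
w7: □□¬q is F, ◇q is T. ✓

{w0, w1, w2, w3, w4, w5, w6, w7}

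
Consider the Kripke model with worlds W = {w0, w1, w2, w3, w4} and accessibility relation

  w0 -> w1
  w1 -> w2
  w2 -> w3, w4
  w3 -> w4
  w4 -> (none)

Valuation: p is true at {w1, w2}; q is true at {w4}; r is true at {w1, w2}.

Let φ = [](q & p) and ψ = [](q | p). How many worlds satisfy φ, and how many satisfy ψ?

For [](q & p):
w0: successors {w1}; q & p there: w1:F. ✗
w1: successors {w2}; q & p there: w2:F. ✗
w2: successors {w3, w4}; q & p there: w3:F, w4:F. ✗
w3: successors {w4}; q & p there: w4:F. ✗
w4: no successors, so [](q & p) holds vacuously. ✓
— 1 world.
For [](q | p):
w0: successors {w1}; q | p there: w1:T. ✓
w1: successors {w2}; q | p there: w2:T. ✓
w2: successors {w3, w4}; q | p there: w3:F, w4:T. ✗
w3: successors {w4}; q | p there: w4:T. ✓
w4: no successors, so [](q | p) holds vacuously. ✓
— 4 worlds.

1 and 4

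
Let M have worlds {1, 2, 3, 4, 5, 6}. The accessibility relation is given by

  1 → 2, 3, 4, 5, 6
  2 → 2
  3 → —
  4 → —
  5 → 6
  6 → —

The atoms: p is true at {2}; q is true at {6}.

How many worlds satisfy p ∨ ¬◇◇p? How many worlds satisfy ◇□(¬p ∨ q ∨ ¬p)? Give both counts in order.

5 and 2

For p ∨ ¬◇◇p:
1: p is F, ¬◇◇p is F. ✗
2: p is T, ¬◇◇p is F. ✓
3: p is F, ¬◇◇p is T. ✓
4: p is F, ¬◇◇p is T. ✓
5: p is F, ¬◇◇p is T. ✓
6: p is F, ¬◇◇p is T. ✓
— 5 worlds.
For ◇□(¬p ∨ q ∨ ¬p):
1: successors {2, 3, 4, 5, 6}; □(¬p ∨ q ∨ ¬p) there: 2:F, 3:T, 4:T, 5:T, 6:T. ✓
2: successors {2}; □(¬p ∨ q ∨ ¬p) there: 2:F. ✗
3: no successors, so ◇□(¬p ∨ q ∨ ¬p) fails. ✗
4: no successors, so ◇□(¬p ∨ q ∨ ¬p) fails. ✗
5: successors {6}; □(¬p ∨ q ∨ ¬p) there: 6:T. ✓
6: no successors, so ◇□(¬p ∨ q ∨ ¬p) fails. ✗
— 2 worlds.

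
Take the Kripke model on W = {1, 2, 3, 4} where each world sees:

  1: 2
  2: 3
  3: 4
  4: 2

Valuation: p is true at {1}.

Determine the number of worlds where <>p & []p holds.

1: <>p is F, []p is F. ✗
2: <>p is F, []p is F. ✗
3: <>p is F, []p is F. ✗
4: <>p is F, []p is F. ✗
Satisfying worlds: ∅.

0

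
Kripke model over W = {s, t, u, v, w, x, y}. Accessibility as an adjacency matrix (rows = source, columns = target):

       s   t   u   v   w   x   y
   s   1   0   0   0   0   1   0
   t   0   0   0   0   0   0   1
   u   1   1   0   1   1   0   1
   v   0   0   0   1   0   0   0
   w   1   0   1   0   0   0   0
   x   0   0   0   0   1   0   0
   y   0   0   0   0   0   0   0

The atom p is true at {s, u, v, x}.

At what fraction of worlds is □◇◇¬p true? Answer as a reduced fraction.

s: successors {s, x}; ◇◇¬p there: s:T, x:F. ✗
t: successors {y}; ◇◇¬p there: y:F. ✗
u: successors {s, t, v, w, y}; ◇◇¬p there: s:T, t:F, v:F, w:T, y:F. ✗
v: successors {v}; ◇◇¬p there: v:F. ✗
w: successors {s, u}; ◇◇¬p there: s:T, u:T. ✓
x: successors {w}; ◇◇¬p there: w:T. ✓
y: no successors, so □◇◇¬p holds vacuously. ✓
That's 3 of 7 worlds, so 3/7.

3/7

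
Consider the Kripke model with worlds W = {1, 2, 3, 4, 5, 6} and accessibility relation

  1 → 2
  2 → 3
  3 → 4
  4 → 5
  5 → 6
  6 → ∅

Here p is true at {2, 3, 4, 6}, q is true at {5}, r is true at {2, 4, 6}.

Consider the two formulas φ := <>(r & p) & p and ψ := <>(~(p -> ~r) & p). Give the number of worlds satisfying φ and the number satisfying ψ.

For <>(r & p) & p:
1: <>(r & p) is T, p is F. ✗
2: <>(r & p) is F, p is T. ✗
3: <>(r & p) is T, p is T. ✓
4: <>(r & p) is F, p is T. ✗
5: <>(r & p) is T, p is F. ✗
6: <>(r & p) is F, p is T. ✗
— 1 world.
For <>(~(p -> ~r) & p):
1: successors {2}; ~(p -> ~r) & p there: 2:T. ✓
2: successors {3}; ~(p -> ~r) & p there: 3:F. ✗
3: successors {4}; ~(p -> ~r) & p there: 4:T. ✓
4: successors {5}; ~(p -> ~r) & p there: 5:F. ✗
5: successors {6}; ~(p -> ~r) & p there: 6:T. ✓
6: no successors, so <>(~(p -> ~r) & p) fails. ✗
— 3 worlds.

1 and 3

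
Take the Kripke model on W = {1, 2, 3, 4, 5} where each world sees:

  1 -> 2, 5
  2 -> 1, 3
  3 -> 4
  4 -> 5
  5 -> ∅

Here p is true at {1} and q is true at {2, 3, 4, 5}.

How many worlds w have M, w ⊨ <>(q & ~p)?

1: successors {2, 5}; q & ~p there: 2:T, 5:T. ✓
2: successors {1, 3}; q & ~p there: 1:F, 3:T. ✓
3: successors {4}; q & ~p there: 4:T. ✓
4: successors {5}; q & ~p there: 5:T. ✓
5: no successors, so <>(q & ~p) fails. ✗
Satisfying worlds: {1, 2, 3, 4}.

4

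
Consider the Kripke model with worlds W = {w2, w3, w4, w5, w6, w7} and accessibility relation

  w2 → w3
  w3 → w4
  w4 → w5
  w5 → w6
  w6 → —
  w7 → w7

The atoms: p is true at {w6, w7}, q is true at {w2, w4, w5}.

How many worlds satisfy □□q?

w2: successors {w3}; □q there: w3:T. ✓
w3: successors {w4}; □q there: w4:T. ✓
w4: successors {w5}; □q there: w5:F. ✗
w5: successors {w6}; □q there: w6:T. ✓
w6: no successors, so □□q holds vacuously. ✓
w7: successors {w7}; □q there: w7:F. ✗
Satisfying worlds: {w2, w3, w5, w6}.

4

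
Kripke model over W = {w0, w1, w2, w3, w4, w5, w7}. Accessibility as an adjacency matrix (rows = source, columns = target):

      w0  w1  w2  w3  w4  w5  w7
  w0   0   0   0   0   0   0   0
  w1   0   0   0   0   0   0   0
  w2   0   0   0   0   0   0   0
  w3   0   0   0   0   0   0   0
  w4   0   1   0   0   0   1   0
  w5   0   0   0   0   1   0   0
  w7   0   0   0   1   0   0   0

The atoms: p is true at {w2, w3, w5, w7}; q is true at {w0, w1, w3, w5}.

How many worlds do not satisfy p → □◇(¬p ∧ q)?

1

w0: p is F, □◇(¬p ∧ q) is T. ✓
w1: p is F, □◇(¬p ∧ q) is T. ✓
w2: p is T, □◇(¬p ∧ q) is T. ✓
w3: p is T, □◇(¬p ∧ q) is T. ✓
w4: p is F, □◇(¬p ∧ q) is F. ✓
w5: p is T, □◇(¬p ∧ q) is T. ✓
w7: p is T, □◇(¬p ∧ q) is F. ✗
Satisfying worlds: {w0, w1, w2, w3, w4, w5}.
So p → □◇(¬p ∧ q) fails at the other 1 world.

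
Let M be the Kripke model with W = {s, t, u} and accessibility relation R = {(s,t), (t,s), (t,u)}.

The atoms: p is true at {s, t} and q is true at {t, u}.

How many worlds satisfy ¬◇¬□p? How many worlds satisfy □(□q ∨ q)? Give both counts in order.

2 and 3

For ¬◇¬□p:
s: ◇¬□p is T. ✗
t: ◇¬□p is F. ✓
u: ◇¬□p is F. ✓
— 2 worlds.
For □(□q ∨ q):
s: successors {t}; □q ∨ q there: t:T. ✓
t: successors {s, u}; □q ∨ q there: s:T, u:T. ✓
u: no successors, so □(□q ∨ q) holds vacuously. ✓
— 3 worlds.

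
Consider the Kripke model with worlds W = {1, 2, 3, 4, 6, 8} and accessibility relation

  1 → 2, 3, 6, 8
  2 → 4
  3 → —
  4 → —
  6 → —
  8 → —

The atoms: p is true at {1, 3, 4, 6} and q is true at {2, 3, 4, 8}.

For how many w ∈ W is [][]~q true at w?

1: successors {2, 3, 6, 8}; []~q there: 2:F, 3:T, 6:T, 8:T. ✗
2: successors {4}; []~q there: 4:T. ✓
3: no successors, so [][]~q holds vacuously. ✓
4: no successors, so [][]~q holds vacuously. ✓
6: no successors, so [][]~q holds vacuously. ✓
8: no successors, so [][]~q holds vacuously. ✓
Satisfying worlds: {2, 3, 4, 6, 8}.

5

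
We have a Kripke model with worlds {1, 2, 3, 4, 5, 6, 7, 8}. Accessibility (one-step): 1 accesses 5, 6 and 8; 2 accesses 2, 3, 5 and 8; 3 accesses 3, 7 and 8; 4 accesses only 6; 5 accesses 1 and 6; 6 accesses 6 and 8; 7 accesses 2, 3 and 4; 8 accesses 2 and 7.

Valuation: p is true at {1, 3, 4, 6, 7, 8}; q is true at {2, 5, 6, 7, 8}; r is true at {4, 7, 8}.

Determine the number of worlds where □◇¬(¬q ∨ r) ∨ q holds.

1: □◇¬(¬q ∨ r) is T, q is F. ✓
2: □◇¬(¬q ∨ r) is F, q is T. ✓
3: □◇¬(¬q ∨ r) is F, q is F. ✗
4: □◇¬(¬q ∨ r) is T, q is F. ✓
5: □◇¬(¬q ∨ r) is T, q is T. ✓
6: □◇¬(¬q ∨ r) is T, q is T. ✓
7: □◇¬(¬q ∨ r) is F, q is T. ✓
8: □◇¬(¬q ∨ r) is T, q is T. ✓
Satisfying worlds: {1, 2, 4, 5, 6, 7, 8}.

7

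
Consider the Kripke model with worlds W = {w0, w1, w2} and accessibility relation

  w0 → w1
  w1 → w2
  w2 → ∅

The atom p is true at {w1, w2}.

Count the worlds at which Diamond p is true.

2

w0: successors {w1}; p there: w1:T. ✓
w1: successors {w2}; p there: w2:T. ✓
w2: no successors, so Diamond p fails. ✗
Satisfying worlds: {w0, w1}.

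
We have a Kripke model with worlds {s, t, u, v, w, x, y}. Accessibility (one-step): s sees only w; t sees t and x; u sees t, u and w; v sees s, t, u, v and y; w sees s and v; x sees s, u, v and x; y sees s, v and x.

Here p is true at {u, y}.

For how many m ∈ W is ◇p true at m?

s: successors {w}; p there: w:F. ✗
t: successors {t, x}; p there: t:F, x:F. ✗
u: successors {t, u, w}; p there: t:F, u:T, w:F. ✓
v: successors {s, t, u, v, y}; p there: s:F, t:F, u:T, v:F, y:T. ✓
w: successors {s, v}; p there: s:F, v:F. ✗
x: successors {s, u, v, x}; p there: s:F, u:T, v:F, x:F. ✓
y: successors {s, v, x}; p there: s:F, v:F, x:F. ✗
Satisfying worlds: {u, v, x}.

3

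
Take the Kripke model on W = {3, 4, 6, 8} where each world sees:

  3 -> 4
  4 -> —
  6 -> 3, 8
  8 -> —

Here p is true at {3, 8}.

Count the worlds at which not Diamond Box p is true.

3: Diamond Box p is T. ✗
4: Diamond Box p is F. ✓
6: Diamond Box p is T. ✗
8: Diamond Box p is F. ✓
Satisfying worlds: {4, 8}.

2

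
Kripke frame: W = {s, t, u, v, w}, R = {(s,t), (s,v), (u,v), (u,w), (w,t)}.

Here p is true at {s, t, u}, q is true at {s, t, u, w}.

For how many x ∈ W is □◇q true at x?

2

s: successors {t, v}; ◇q there: t:F, v:F. ✗
t: no successors, so □◇q holds vacuously. ✓
u: successors {v, w}; ◇q there: v:F, w:T. ✗
v: no successors, so □◇q holds vacuously. ✓
w: successors {t}; ◇q there: t:F. ✗
Satisfying worlds: {t, v}.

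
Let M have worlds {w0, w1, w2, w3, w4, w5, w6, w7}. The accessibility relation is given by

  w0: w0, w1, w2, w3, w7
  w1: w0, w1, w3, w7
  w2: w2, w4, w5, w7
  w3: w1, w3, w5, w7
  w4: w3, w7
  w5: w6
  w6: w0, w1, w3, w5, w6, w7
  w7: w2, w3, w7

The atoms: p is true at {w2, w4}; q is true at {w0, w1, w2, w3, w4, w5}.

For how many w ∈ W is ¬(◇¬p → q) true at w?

w0: ◇¬p → q is T. ✗
w1: ◇¬p → q is T. ✗
w2: ◇¬p → q is T. ✗
w3: ◇¬p → q is T. ✗
w4: ◇¬p → q is T. ✗
w5: ◇¬p → q is T. ✗
w6: ◇¬p → q is F. ✓
w7: ◇¬p → q is F. ✓
Satisfying worlds: {w6, w7}.

2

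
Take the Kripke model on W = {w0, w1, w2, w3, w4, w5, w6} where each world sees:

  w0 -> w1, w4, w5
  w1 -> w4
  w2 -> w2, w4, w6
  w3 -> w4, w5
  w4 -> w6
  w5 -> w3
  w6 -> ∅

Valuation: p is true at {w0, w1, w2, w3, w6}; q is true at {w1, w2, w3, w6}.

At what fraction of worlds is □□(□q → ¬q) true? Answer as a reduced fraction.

3/7

w0: successors {w1, w4, w5}; □(□q → ¬q) there: w1:T, w4:F, w5:T. ✗
w1: successors {w4}; □(□q → ¬q) there: w4:F. ✗
w2: successors {w2, w4, w6}; □(□q → ¬q) there: w2:F, w4:F, w6:T. ✗
w3: successors {w4, w5}; □(□q → ¬q) there: w4:F, w5:T. ✗
w4: successors {w6}; □(□q → ¬q) there: w6:T. ✓
w5: successors {w3}; □(□q → ¬q) there: w3:T. ✓
w6: no successors, so □□(□q → ¬q) holds vacuously. ✓
That's 3 of 7 worlds, so 3/7.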